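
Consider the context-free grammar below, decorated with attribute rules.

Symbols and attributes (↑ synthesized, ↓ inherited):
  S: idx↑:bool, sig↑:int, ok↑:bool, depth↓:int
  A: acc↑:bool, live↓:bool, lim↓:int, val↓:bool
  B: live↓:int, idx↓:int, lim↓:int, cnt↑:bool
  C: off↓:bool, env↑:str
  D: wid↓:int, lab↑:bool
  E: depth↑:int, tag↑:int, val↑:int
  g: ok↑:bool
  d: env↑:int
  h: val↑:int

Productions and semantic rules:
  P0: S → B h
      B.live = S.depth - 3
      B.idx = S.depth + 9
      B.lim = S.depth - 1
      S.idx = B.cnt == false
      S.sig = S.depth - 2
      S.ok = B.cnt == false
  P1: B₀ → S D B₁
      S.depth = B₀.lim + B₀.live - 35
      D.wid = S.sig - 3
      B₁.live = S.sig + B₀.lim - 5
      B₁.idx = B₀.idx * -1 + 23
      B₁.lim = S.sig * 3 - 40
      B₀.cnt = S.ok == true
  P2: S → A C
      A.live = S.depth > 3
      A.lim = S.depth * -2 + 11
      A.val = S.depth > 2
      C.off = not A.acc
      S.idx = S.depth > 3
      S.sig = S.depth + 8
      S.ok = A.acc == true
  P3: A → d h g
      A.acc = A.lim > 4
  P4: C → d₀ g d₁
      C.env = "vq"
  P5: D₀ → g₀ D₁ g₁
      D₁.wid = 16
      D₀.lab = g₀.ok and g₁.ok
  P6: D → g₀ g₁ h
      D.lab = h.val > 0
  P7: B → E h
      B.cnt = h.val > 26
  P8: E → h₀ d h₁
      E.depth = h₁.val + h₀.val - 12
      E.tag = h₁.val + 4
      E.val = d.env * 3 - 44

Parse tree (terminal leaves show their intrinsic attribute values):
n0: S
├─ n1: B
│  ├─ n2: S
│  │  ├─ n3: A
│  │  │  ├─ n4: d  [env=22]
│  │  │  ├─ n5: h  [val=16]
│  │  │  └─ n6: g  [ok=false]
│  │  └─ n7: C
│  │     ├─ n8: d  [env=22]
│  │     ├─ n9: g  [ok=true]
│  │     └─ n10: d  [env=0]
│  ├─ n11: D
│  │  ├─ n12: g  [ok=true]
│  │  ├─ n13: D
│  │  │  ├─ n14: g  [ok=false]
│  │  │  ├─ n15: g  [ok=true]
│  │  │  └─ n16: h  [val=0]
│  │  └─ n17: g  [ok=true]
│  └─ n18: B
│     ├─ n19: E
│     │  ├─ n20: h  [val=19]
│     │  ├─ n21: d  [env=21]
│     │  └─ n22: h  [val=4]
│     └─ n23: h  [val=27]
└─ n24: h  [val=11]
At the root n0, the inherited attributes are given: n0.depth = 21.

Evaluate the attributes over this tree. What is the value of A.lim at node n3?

5

1. n0.depth = 21  [given at root]
2. n1.live = 18  [S.depth - 3]
3. n1.idx = 30  [S.depth + 9]
4. n1.lim = 20  [S.depth - 1]
5. n2.depth = 3  [B₀.lim + B₀.live - 35]
6. n3.live = false  [S.depth > 3]
7. n3.lim = 5  [S.depth * -2 + 11]
8. n3.val = true  [S.depth > 2]
9. n4.env = 22  [terminal]
10. n5.val = 16  [terminal]
11. n6.ok = false  [terminal]
12. n3.acc = true  [A.lim > 4]
13. n7.off = false  [not A.acc]
14. n8.env = 22  [terminal]
15. n9.ok = true  [terminal]
16. n10.env = 0  [terminal]
17. n7.env = "vq"  ["vq"]
18. n2.idx = false  [S.depth > 3]
19. n2.sig = 11  [S.depth + 8]
20. n2.ok = true  [A.acc == true]
21. n11.wid = 8  [S.sig - 3]
22. n12.ok = true  [terminal]
23. n13.wid = 16  [16]
24. n14.ok = false  [terminal]
25. n15.ok = true  [terminal]
26. n16.val = 0  [terminal]
27. n13.lab = false  [h.val > 0]
28. n17.ok = true  [terminal]
29. n11.lab = true  [g₀.ok and g₁.ok]
30. n18.live = 26  [S.sig + B₀.lim - 5]
31. n18.idx = -7  [B₀.idx * -1 + 23]
32. n18.lim = -7  [S.sig * 3 - 40]
33. n20.val = 19  [terminal]
34. n21.env = 21  [terminal]
35. n22.val = 4  [terminal]
36. n19.depth = 11  [h₁.val + h₀.val - 12]
37. n19.tag = 8  [h₁.val + 4]
38. n19.val = 19  [d.env * 3 - 44]
39. n23.val = 27  [terminal]
40. n18.cnt = true  [h.val > 26]
41. n1.cnt = true  [S.ok == true]
42. n24.val = 11  [terminal]
43. n0.idx = false  [B.cnt == false]
44. n0.sig = 19  [S.depth - 2]
45. n0.ok = false  [B.cnt == false]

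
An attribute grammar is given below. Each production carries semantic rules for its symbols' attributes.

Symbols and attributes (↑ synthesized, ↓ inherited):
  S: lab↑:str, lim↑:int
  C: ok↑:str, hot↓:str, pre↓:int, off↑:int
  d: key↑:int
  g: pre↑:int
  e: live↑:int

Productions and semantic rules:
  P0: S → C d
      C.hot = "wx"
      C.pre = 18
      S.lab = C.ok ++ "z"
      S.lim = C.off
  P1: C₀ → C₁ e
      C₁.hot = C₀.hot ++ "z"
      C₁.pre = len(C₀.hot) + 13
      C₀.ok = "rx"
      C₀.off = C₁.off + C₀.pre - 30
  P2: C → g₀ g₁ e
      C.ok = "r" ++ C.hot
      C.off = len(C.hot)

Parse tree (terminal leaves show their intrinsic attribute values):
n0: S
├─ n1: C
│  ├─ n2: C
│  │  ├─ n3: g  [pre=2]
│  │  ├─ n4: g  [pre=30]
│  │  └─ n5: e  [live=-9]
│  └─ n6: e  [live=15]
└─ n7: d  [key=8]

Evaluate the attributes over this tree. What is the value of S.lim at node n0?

1. n1.hot = "wx"  ["wx"]
2. n1.pre = 18  [18]
3. n2.hot = "wxz"  [C₀.hot ++ "z"]
4. n2.pre = 15  [len(C₀.hot) + 13]
5. n3.pre = 2  [terminal]
6. n4.pre = 30  [terminal]
7. n5.live = -9  [terminal]
8. n2.ok = "rwxz"  ["r" ++ C.hot]
9. n2.off = 3  [len(C.hot)]
10. n6.live = 15  [terminal]
11. n1.ok = "rx"  ["rx"]
12. n1.off = -9  [C₁.off + C₀.pre - 30]
13. n7.key = 8  [terminal]
14. n0.lab = "rxz"  [C.ok ++ "z"]
15. n0.lim = -9  [C.off]

-9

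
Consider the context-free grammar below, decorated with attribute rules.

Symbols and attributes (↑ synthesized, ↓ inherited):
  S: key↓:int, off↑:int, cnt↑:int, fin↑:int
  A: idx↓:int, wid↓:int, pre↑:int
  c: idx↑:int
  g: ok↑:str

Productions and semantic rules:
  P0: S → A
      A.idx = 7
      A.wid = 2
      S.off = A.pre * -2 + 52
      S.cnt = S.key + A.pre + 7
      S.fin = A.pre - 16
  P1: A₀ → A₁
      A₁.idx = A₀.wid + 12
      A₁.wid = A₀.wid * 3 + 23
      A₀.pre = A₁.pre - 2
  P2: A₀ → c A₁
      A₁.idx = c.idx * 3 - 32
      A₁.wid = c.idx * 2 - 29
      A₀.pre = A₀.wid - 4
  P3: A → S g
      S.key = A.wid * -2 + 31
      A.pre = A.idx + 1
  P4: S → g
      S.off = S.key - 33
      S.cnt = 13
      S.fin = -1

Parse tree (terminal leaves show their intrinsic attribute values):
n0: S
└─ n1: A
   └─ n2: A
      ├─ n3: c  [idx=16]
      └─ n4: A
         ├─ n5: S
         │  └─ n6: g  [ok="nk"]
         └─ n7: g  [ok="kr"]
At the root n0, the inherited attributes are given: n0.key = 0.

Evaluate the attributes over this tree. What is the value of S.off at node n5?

1. n0.key = 0  [given at root]
2. n1.idx = 7  [7]
3. n1.wid = 2  [2]
4. n2.idx = 14  [A₀.wid + 12]
5. n2.wid = 29  [A₀.wid * 3 + 23]
6. n3.idx = 16  [terminal]
7. n4.idx = 16  [c.idx * 3 - 32]
8. n4.wid = 3  [c.idx * 2 - 29]
9. n5.key = 25  [A.wid * -2 + 31]
10. n6.ok = "nk"  [terminal]
11. n5.off = -8  [S.key - 33]
12. n5.cnt = 13  [13]
13. n5.fin = -1  [-1]
14. n7.ok = "kr"  [terminal]
15. n4.pre = 17  [A.idx + 1]
16. n2.pre = 25  [A₀.wid - 4]
17. n1.pre = 23  [A₁.pre - 2]
18. n0.off = 6  [A.pre * -2 + 52]
19. n0.cnt = 30  [S.key + A.pre + 7]
20. n0.fin = 7  [A.pre - 16]

-8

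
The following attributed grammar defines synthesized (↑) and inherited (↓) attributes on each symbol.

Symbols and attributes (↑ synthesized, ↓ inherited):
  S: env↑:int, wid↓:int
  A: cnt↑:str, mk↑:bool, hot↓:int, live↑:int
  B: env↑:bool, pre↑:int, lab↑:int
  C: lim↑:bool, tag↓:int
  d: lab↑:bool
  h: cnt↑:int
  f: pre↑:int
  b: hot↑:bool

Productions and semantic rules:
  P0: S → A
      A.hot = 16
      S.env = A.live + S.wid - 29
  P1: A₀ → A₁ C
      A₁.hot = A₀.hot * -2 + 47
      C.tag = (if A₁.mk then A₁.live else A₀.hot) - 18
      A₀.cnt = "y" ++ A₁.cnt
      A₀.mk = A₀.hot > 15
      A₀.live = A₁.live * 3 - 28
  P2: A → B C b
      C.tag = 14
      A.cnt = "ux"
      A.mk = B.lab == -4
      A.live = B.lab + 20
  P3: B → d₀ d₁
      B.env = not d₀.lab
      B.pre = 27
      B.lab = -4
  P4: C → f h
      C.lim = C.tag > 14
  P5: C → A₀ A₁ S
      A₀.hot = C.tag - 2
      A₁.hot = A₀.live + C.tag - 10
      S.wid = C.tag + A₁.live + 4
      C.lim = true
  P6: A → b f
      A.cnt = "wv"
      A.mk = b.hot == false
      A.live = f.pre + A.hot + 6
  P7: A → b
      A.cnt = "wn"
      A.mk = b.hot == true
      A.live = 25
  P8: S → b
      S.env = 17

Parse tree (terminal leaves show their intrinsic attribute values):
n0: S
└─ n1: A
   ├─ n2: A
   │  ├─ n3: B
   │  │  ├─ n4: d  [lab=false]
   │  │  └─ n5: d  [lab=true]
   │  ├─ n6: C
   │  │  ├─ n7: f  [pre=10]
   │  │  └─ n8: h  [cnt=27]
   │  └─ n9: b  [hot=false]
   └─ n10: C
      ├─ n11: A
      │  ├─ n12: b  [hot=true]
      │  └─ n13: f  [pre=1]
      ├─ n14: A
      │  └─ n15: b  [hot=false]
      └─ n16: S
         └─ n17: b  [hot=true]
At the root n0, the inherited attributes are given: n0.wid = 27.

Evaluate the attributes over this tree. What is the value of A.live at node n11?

1. n0.wid = 27  [given at root]
2. n1.hot = 16  [16]
3. n2.hot = 15  [A₀.hot * -2 + 47]
4. n4.lab = false  [terminal]
5. n5.lab = true  [terminal]
6. n3.env = true  [not d₀.lab]
7. n3.pre = 27  [27]
8. n3.lab = -4  [-4]
9. n6.tag = 14  [14]
10. n7.pre = 10  [terminal]
11. n8.cnt = 27  [terminal]
12. n6.lim = false  [C.tag > 14]
13. n9.hot = false  [terminal]
14. n2.cnt = "ux"  ["ux"]
15. n2.mk = true  [B.lab == -4]
16. n2.live = 16  [B.lab + 20]
17. n10.tag = -2  [(if A₁.mk then A₁.live else A₀.hot) - 18]
18. n11.hot = -4  [C.tag - 2]
19. n12.hot = true  [terminal]
20. n13.pre = 1  [terminal]
21. n11.cnt = "wv"  ["wv"]
22. n11.mk = false  [b.hot == false]
23. n11.live = 3  [f.pre + A.hot + 6]
24. n14.hot = -9  [A₀.live + C.tag - 10]
25. n15.hot = false  [terminal]
26. n14.cnt = "wn"  ["wn"]
27. n14.mk = false  [b.hot == true]
28. n14.live = 25  [25]
29. n16.wid = 27  [C.tag + A₁.live + 4]
30. n17.hot = true  [terminal]
31. n16.env = 17  [17]
32. n10.lim = true  [true]
33. n1.cnt = "yux"  ["y" ++ A₁.cnt]
34. n1.mk = true  [A₀.hot > 15]
35. n1.live = 20  [A₁.live * 3 - 28]
36. n0.env = 18  [A.live + S.wid - 29]

3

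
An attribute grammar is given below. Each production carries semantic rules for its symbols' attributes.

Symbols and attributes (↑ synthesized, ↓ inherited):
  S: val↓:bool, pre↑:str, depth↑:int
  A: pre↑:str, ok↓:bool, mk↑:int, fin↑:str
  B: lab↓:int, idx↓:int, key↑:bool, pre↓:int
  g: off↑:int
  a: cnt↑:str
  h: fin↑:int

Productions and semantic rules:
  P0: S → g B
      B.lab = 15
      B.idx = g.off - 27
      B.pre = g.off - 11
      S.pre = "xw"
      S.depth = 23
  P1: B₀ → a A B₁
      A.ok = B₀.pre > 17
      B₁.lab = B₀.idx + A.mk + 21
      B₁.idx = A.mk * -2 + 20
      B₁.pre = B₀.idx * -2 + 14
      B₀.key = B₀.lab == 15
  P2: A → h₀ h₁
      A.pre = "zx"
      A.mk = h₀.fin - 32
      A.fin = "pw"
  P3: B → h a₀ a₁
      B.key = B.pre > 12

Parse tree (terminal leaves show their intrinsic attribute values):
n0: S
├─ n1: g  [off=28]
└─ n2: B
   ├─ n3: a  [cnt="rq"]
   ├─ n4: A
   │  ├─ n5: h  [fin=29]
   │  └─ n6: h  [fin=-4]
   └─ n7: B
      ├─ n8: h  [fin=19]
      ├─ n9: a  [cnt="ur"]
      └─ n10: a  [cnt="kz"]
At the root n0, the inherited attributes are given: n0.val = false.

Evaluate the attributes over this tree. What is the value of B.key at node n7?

1. n0.val = false  [given at root]
2. n1.off = 28  [terminal]
3. n2.lab = 15  [15]
4. n2.idx = 1  [g.off - 27]
5. n2.pre = 17  [g.off - 11]
6. n3.cnt = "rq"  [terminal]
7. n4.ok = false  [B₀.pre > 17]
8. n5.fin = 29  [terminal]
9. n6.fin = -4  [terminal]
10. n4.pre = "zx"  ["zx"]
11. n4.mk = -3  [h₀.fin - 32]
12. n4.fin = "pw"  ["pw"]
13. n7.lab = 19  [B₀.idx + A.mk + 21]
14. n7.idx = 26  [A.mk * -2 + 20]
15. n7.pre = 12  [B₀.idx * -2 + 14]
16. n8.fin = 19  [terminal]
17. n9.cnt = "ur"  [terminal]
18. n10.cnt = "kz"  [terminal]
19. n7.key = false  [B.pre > 12]
20. n2.key = true  [B₀.lab == 15]
21. n0.pre = "xw"  ["xw"]
22. n0.depth = 23  [23]

false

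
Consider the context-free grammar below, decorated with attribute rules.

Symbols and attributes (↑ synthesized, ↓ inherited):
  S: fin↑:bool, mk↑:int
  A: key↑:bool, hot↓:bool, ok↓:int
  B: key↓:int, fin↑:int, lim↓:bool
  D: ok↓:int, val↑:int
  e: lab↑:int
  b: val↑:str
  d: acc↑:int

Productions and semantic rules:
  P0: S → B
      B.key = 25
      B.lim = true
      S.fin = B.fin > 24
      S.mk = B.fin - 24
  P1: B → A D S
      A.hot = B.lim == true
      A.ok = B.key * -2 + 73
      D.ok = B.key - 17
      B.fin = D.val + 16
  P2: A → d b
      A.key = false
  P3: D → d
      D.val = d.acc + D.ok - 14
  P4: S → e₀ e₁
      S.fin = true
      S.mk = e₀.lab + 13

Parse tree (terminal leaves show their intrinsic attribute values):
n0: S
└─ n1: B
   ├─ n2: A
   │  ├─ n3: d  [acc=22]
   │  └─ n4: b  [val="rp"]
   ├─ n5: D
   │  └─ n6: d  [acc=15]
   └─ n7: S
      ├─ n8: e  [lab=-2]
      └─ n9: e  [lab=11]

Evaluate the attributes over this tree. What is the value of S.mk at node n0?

1. n1.key = 25  [25]
2. n1.lim = true  [true]
3. n2.hot = true  [B.lim == true]
4. n2.ok = 23  [B.key * -2 + 73]
5. n3.acc = 22  [terminal]
6. n4.val = "rp"  [terminal]
7. n2.key = false  [false]
8. n5.ok = 8  [B.key - 17]
9. n6.acc = 15  [terminal]
10. n5.val = 9  [d.acc + D.ok - 14]
11. n8.lab = -2  [terminal]
12. n9.lab = 11  [terminal]
13. n7.fin = true  [true]
14. n7.mk = 11  [e₀.lab + 13]
15. n1.fin = 25  [D.val + 16]
16. n0.fin = true  [B.fin > 24]
17. n0.mk = 1  [B.fin - 24]

1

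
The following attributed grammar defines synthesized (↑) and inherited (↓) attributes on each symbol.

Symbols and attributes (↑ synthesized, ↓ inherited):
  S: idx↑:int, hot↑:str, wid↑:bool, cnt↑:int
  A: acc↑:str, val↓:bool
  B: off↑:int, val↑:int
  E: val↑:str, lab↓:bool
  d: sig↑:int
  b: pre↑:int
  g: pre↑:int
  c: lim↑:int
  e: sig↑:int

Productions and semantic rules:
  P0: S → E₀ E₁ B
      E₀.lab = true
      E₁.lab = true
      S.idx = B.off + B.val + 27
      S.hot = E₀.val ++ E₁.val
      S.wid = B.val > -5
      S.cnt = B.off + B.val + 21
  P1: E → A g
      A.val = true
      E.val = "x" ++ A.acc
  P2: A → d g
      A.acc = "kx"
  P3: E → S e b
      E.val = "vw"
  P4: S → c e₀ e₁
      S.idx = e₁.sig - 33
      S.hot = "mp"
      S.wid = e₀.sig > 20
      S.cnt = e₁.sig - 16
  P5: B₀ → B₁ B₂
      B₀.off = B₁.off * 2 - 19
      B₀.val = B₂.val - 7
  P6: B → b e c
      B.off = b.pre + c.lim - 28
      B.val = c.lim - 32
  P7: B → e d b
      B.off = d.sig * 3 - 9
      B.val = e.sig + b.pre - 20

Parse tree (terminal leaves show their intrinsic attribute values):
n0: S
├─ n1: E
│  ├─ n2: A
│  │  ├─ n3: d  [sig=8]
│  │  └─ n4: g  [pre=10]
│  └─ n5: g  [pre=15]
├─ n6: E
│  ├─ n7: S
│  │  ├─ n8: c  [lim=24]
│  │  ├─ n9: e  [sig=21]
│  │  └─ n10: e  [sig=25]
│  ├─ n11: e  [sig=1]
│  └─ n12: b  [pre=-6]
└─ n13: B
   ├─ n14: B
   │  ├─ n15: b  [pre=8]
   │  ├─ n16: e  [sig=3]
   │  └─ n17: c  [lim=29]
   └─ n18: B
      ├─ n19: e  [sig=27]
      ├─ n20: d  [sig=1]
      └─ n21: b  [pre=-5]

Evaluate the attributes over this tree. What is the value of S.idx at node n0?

1. n1.lab = true  [true]
2. n2.val = true  [true]
3. n3.sig = 8  [terminal]
4. n4.pre = 10  [terminal]
5. n2.acc = "kx"  ["kx"]
6. n5.pre = 15  [terminal]
7. n1.val = "xkx"  ["x" ++ A.acc]
8. n6.lab = true  [true]
9. n8.lim = 24  [terminal]
10. n9.sig = 21  [terminal]
11. n10.sig = 25  [terminal]
12. n7.idx = -8  [e₁.sig - 33]
13. n7.hot = "mp"  ["mp"]
14. n7.wid = true  [e₀.sig > 20]
15. n7.cnt = 9  [e₁.sig - 16]
16. n11.sig = 1  [terminal]
17. n12.pre = -6  [terminal]
18. n6.val = "vw"  ["vw"]
19. n15.pre = 8  [terminal]
20. n16.sig = 3  [terminal]
21. n17.lim = 29  [terminal]
22. n14.off = 9  [b.pre + c.lim - 28]
23. n14.val = -3  [c.lim - 32]
24. n19.sig = 27  [terminal]
25. n20.sig = 1  [terminal]
26. n21.pre = -5  [terminal]
27. n18.off = -6  [d.sig * 3 - 9]
28. n18.val = 2  [e.sig + b.pre - 20]
29. n13.off = -1  [B₁.off * 2 - 19]
30. n13.val = -5  [B₂.val - 7]
31. n0.idx = 21  [B.off + B.val + 27]
32. n0.hot = "xkxvw"  [E₀.val ++ E₁.val]
33. n0.wid = false  [B.val > -5]
34. n0.cnt = 15  [B.off + B.val + 21]

21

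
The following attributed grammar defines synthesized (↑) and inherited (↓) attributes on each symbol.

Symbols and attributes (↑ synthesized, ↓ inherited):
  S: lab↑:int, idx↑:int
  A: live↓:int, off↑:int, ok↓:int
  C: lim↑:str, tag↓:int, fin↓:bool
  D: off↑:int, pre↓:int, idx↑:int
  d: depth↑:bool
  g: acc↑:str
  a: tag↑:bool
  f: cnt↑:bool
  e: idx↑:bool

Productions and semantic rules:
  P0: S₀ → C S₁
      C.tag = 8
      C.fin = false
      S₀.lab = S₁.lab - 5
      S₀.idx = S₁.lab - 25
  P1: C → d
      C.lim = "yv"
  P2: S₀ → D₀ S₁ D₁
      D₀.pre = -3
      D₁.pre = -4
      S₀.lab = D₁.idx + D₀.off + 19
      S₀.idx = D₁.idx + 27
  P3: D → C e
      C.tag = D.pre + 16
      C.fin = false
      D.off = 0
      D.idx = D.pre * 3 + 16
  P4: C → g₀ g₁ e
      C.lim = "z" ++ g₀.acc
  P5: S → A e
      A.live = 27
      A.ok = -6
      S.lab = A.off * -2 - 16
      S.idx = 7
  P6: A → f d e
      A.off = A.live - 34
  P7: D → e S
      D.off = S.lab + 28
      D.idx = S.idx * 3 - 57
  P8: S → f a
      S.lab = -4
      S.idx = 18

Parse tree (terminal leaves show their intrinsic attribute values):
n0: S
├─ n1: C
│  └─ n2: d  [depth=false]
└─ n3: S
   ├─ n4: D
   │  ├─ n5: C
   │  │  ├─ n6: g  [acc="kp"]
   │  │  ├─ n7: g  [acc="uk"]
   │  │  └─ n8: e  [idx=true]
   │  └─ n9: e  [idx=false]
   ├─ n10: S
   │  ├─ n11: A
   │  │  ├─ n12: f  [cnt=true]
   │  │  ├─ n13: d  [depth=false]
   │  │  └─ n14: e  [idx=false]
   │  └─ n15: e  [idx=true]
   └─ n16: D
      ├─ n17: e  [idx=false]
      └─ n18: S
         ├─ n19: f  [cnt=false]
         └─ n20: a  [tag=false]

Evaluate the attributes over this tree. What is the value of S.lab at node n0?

11

1. n1.tag = 8  [8]
2. n1.fin = false  [false]
3. n2.depth = false  [terminal]
4. n1.lim = "yv"  ["yv"]
5. n4.pre = -3  [-3]
6. n5.tag = 13  [D.pre + 16]
7. n5.fin = false  [false]
8. n6.acc = "kp"  [terminal]
9. n7.acc = "uk"  [terminal]
10. n8.idx = true  [terminal]
11. n5.lim = "zkp"  ["z" ++ g₀.acc]
12. n9.idx = false  [terminal]
13. n4.off = 0  [0]
14. n4.idx = 7  [D.pre * 3 + 16]
15. n11.live = 27  [27]
16. n11.ok = -6  [-6]
17. n12.cnt = true  [terminal]
18. n13.depth = false  [terminal]
19. n14.idx = false  [terminal]
20. n11.off = -7  [A.live - 34]
21. n15.idx = true  [terminal]
22. n10.lab = -2  [A.off * -2 - 16]
23. n10.idx = 7  [7]
24. n16.pre = -4  [-4]
25. n17.idx = false  [terminal]
26. n19.cnt = false  [terminal]
27. n20.tag = false  [terminal]
28. n18.lab = -4  [-4]
29. n18.idx = 18  [18]
30. n16.off = 24  [S.lab + 28]
31. n16.idx = -3  [S.idx * 3 - 57]
32. n3.lab = 16  [D₁.idx + D₀.off + 19]
33. n3.idx = 24  [D₁.idx + 27]
34. n0.lab = 11  [S₁.lab - 5]
35. n0.idx = -9  [S₁.lab - 25]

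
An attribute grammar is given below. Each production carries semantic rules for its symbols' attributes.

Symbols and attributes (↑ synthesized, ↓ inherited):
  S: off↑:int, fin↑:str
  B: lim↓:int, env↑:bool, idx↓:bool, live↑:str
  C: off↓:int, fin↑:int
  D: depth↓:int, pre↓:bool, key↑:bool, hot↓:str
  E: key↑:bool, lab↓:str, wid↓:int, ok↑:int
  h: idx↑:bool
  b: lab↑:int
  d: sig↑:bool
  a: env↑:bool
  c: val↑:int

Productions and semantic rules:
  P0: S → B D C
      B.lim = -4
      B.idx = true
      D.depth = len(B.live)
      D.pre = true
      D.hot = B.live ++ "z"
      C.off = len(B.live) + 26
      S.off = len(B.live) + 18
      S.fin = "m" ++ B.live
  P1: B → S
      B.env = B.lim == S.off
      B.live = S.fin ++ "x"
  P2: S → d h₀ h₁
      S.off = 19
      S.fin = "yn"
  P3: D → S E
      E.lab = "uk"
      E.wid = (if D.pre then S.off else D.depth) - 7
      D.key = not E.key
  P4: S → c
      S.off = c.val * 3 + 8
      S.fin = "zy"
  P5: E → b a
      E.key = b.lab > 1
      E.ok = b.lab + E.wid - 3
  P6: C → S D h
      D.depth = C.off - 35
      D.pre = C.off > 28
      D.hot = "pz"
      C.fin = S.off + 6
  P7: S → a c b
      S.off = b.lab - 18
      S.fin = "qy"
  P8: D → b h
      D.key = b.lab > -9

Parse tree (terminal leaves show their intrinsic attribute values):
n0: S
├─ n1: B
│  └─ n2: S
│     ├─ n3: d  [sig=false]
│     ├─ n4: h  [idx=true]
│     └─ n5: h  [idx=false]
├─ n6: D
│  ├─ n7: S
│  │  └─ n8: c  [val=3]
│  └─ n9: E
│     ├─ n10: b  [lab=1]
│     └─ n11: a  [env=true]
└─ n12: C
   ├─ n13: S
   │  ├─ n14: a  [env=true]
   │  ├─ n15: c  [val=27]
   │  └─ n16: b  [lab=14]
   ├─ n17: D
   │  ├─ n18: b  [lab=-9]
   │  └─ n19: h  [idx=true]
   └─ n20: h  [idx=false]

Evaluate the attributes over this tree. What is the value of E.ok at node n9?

8

1. n1.lim = -4  [-4]
2. n1.idx = true  [true]
3. n3.sig = false  [terminal]
4. n4.idx = true  [terminal]
5. n5.idx = false  [terminal]
6. n2.off = 19  [19]
7. n2.fin = "yn"  ["yn"]
8. n1.env = false  [B.lim == S.off]
9. n1.live = "ynx"  [S.fin ++ "x"]
10. n6.depth = 3  [len(B.live)]
11. n6.pre = true  [true]
12. n6.hot = "ynxz"  [B.live ++ "z"]
13. n8.val = 3  [terminal]
14. n7.off = 17  [c.val * 3 + 8]
15. n7.fin = "zy"  ["zy"]
16. n9.lab = "uk"  ["uk"]
17. n9.wid = 10  [(if D.pre then S.off else D.depth) - 7]
18. n10.lab = 1  [terminal]
19. n11.env = true  [terminal]
20. n9.key = false  [b.lab > 1]
21. n9.ok = 8  [b.lab + E.wid - 3]
22. n6.key = true  [not E.key]
23. n12.off = 29  [len(B.live) + 26]
24. n14.env = true  [terminal]
25. n15.val = 27  [terminal]
26. n16.lab = 14  [terminal]
27. n13.off = -4  [b.lab - 18]
28. n13.fin = "qy"  ["qy"]
29. n17.depth = -6  [C.off - 35]
30. n17.pre = true  [C.off > 28]
31. n17.hot = "pz"  ["pz"]
32. n18.lab = -9  [terminal]
33. n19.idx = true  [terminal]
34. n17.key = false  [b.lab > -9]
35. n20.idx = false  [terminal]
36. n12.fin = 2  [S.off + 6]
37. n0.off = 21  [len(B.live) + 18]
38. n0.fin = "mynx"  ["m" ++ B.live]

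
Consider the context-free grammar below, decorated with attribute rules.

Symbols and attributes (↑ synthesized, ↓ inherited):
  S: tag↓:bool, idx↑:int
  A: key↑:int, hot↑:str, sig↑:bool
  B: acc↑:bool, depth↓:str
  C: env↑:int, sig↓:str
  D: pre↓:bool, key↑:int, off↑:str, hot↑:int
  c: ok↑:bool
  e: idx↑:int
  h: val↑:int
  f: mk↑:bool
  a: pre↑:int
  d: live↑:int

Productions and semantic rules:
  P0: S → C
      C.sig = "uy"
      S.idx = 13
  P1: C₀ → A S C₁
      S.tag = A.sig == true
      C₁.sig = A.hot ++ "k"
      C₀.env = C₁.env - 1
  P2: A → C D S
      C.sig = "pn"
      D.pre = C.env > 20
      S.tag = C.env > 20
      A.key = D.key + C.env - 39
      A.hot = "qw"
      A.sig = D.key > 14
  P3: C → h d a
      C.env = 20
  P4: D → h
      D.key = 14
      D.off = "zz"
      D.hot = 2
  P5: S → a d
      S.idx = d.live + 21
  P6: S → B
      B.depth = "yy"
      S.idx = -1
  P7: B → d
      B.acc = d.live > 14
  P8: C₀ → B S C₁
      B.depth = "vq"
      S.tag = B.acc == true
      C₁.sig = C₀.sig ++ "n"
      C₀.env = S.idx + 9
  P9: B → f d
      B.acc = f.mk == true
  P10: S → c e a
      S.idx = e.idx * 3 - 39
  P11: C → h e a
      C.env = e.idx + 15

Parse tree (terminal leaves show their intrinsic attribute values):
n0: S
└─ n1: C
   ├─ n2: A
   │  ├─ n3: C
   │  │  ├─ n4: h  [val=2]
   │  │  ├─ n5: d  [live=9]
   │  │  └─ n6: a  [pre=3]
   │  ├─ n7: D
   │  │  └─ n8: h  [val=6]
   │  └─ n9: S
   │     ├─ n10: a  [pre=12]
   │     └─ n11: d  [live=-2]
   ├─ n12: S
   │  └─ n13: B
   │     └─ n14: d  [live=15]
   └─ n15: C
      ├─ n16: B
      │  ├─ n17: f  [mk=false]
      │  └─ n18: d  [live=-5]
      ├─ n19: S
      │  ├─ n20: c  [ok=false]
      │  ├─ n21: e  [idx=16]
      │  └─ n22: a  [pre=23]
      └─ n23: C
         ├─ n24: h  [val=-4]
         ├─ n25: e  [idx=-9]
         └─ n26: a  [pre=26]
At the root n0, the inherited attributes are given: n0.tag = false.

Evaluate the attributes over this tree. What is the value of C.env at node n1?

1. n0.tag = false  [given at root]
2. n1.sig = "uy"  ["uy"]
3. n3.sig = "pn"  ["pn"]
4. n4.val = 2  [terminal]
5. n5.live = 9  [terminal]
6. n6.pre = 3  [terminal]
7. n3.env = 20  [20]
8. n7.pre = false  [C.env > 20]
9. n8.val = 6  [terminal]
10. n7.key = 14  [14]
11. n7.off = "zz"  ["zz"]
12. n7.hot = 2  [2]
13. n9.tag = false  [C.env > 20]
14. n10.pre = 12  [terminal]
15. n11.live = -2  [terminal]
16. n9.idx = 19  [d.live + 21]
17. n2.key = -5  [D.key + C.env - 39]
18. n2.hot = "qw"  ["qw"]
19. n2.sig = false  [D.key > 14]
20. n12.tag = false  [A.sig == true]
21. n13.depth = "yy"  ["yy"]
22. n14.live = 15  [terminal]
23. n13.acc = true  [d.live > 14]
24. n12.idx = -1  [-1]
25. n15.sig = "qwk"  [A.hot ++ "k"]
26. n16.depth = "vq"  ["vq"]
27. n17.mk = false  [terminal]
28. n18.live = -5  [terminal]
29. n16.acc = false  [f.mk == true]
30. n19.tag = false  [B.acc == true]
31. n20.ok = false  [terminal]
32. n21.idx = 16  [terminal]
33. n22.pre = 23  [terminal]
34. n19.idx = 9  [e.idx * 3 - 39]
35. n23.sig = "qwkn"  [C₀.sig ++ "n"]
36. n24.val = -4  [terminal]
37. n25.idx = -9  [terminal]
38. n26.pre = 26  [terminal]
39. n23.env = 6  [e.idx + 15]
40. n15.env = 18  [S.idx + 9]
41. n1.env = 17  [C₁.env - 1]
42. n0.idx = 13  [13]

17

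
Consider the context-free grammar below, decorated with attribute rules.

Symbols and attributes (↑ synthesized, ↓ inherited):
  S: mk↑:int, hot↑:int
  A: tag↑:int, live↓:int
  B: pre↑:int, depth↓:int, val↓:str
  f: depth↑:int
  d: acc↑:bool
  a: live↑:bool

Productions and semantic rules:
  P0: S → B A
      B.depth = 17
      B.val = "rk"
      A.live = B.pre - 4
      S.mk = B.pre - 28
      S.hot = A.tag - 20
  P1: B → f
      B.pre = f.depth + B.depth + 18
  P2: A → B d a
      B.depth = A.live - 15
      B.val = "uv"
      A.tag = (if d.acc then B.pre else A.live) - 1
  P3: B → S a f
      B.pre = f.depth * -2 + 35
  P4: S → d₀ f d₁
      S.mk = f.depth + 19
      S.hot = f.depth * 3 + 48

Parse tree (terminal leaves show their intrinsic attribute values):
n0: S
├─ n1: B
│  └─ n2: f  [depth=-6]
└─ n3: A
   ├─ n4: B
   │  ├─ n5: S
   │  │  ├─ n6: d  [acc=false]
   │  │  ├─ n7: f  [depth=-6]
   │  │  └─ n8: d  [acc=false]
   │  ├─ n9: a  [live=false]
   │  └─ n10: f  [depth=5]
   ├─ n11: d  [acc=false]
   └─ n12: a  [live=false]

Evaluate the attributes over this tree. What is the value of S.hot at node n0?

4

1. n1.depth = 17  [17]
2. n1.val = "rk"  ["rk"]
3. n2.depth = -6  [terminal]
4. n1.pre = 29  [f.depth + B.depth + 18]
5. n3.live = 25  [B.pre - 4]
6. n4.depth = 10  [A.live - 15]
7. n4.val = "uv"  ["uv"]
8. n6.acc = false  [terminal]
9. n7.depth = -6  [terminal]
10. n8.acc = false  [terminal]
11. n5.mk = 13  [f.depth + 19]
12. n5.hot = 30  [f.depth * 3 + 48]
13. n9.live = false  [terminal]
14. n10.depth = 5  [terminal]
15. n4.pre = 25  [f.depth * -2 + 35]
16. n11.acc = false  [terminal]
17. n12.live = false  [terminal]
18. n3.tag = 24  [(if d.acc then B.pre else A.live) - 1]
19. n0.mk = 1  [B.pre - 28]
20. n0.hot = 4  [A.tag - 20]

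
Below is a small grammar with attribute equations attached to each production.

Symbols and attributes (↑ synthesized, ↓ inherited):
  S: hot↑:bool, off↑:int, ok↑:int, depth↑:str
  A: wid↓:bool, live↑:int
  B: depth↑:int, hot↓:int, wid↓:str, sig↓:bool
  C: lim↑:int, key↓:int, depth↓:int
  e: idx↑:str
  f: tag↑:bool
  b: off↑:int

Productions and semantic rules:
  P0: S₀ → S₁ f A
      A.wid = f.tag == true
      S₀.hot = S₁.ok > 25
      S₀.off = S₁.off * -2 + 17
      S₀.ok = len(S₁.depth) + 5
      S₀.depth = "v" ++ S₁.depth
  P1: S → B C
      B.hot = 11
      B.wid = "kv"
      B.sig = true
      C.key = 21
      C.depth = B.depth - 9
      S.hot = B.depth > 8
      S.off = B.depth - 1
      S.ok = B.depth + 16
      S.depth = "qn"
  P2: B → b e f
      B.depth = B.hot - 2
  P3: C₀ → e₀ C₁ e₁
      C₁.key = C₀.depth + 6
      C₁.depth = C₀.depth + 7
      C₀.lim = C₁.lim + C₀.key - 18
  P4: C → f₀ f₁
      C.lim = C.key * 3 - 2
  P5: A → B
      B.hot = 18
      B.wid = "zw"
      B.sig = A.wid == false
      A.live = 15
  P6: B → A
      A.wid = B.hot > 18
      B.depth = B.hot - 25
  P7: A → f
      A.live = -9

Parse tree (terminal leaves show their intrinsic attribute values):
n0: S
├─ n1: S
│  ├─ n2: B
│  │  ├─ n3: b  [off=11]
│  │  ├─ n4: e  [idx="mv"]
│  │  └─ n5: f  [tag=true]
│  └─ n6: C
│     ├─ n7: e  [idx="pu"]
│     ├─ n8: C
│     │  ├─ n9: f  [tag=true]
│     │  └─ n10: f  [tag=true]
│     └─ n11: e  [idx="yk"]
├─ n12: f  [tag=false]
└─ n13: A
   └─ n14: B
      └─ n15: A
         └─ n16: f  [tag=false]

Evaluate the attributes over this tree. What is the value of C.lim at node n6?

1. n2.hot = 11  [11]
2. n2.wid = "kv"  ["kv"]
3. n2.sig = true  [true]
4. n3.off = 11  [terminal]
5. n4.idx = "mv"  [terminal]
6. n5.tag = true  [terminal]
7. n2.depth = 9  [B.hot - 2]
8. n6.key = 21  [21]
9. n6.depth = 0  [B.depth - 9]
10. n7.idx = "pu"  [terminal]
11. n8.key = 6  [C₀.depth + 6]
12. n8.depth = 7  [C₀.depth + 7]
13. n9.tag = true  [terminal]
14. n10.tag = true  [terminal]
15. n8.lim = 16  [C.key * 3 - 2]
16. n11.idx = "yk"  [terminal]
17. n6.lim = 19  [C₁.lim + C₀.key - 18]
18. n1.hot = true  [B.depth > 8]
19. n1.off = 8  [B.depth - 1]
20. n1.ok = 25  [B.depth + 16]
21. n1.depth = "qn"  ["qn"]
22. n12.tag = false  [terminal]
23. n13.wid = false  [f.tag == true]
24. n14.hot = 18  [18]
25. n14.wid = "zw"  ["zw"]
26. n14.sig = true  [A.wid == false]
27. n15.wid = false  [B.hot > 18]
28. n16.tag = false  [terminal]
29. n15.live = -9  [-9]
30. n14.depth = -7  [B.hot - 25]
31. n13.live = 15  [15]
32. n0.hot = false  [S₁.ok > 25]
33. n0.off = 1  [S₁.off * -2 + 17]
34. n0.ok = 7  [len(S₁.depth) + 5]
35. n0.depth = "vqn"  ["v" ++ S₁.depth]

19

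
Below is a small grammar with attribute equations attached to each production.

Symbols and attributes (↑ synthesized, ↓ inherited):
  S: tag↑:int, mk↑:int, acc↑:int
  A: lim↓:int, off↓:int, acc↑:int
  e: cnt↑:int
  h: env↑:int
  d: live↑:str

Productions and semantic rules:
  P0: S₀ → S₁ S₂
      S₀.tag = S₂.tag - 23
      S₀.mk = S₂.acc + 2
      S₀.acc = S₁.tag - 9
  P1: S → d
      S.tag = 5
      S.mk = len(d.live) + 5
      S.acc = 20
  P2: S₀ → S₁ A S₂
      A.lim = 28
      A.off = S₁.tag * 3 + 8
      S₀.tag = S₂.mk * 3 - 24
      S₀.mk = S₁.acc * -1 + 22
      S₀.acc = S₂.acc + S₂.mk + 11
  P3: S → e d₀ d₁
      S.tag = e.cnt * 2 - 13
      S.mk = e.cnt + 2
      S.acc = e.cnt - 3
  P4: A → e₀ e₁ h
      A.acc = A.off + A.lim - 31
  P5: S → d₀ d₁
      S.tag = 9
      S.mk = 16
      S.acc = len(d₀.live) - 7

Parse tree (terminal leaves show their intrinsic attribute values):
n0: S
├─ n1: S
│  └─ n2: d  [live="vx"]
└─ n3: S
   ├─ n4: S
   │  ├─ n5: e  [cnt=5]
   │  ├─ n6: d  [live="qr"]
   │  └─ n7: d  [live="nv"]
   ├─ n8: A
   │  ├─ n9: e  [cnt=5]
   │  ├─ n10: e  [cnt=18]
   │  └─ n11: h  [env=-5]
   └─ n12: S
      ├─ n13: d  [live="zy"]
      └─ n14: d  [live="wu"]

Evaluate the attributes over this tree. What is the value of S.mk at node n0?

1. n2.live = "vx"  [terminal]
2. n1.tag = 5  [5]
3. n1.mk = 7  [len(d.live) + 5]
4. n1.acc = 20  [20]
5. n5.cnt = 5  [terminal]
6. n6.live = "qr"  [terminal]
7. n7.live = "nv"  [terminal]
8. n4.tag = -3  [e.cnt * 2 - 13]
9. n4.mk = 7  [e.cnt + 2]
10. n4.acc = 2  [e.cnt - 3]
11. n8.lim = 28  [28]
12. n8.off = -1  [S₁.tag * 3 + 8]
13. n9.cnt = 5  [terminal]
14. n10.cnt = 18  [terminal]
15. n11.env = -5  [terminal]
16. n8.acc = -4  [A.off + A.lim - 31]
17. n13.live = "zy"  [terminal]
18. n14.live = "wu"  [terminal]
19. n12.tag = 9  [9]
20. n12.mk = 16  [16]
21. n12.acc = -5  [len(d₀.live) - 7]
22. n3.tag = 24  [S₂.mk * 3 - 24]
23. n3.mk = 20  [S₁.acc * -1 + 22]
24. n3.acc = 22  [S₂.acc + S₂.mk + 11]
25. n0.tag = 1  [S₂.tag - 23]
26. n0.mk = 24  [S₂.acc + 2]
27. n0.acc = -4  [S₁.tag - 9]

24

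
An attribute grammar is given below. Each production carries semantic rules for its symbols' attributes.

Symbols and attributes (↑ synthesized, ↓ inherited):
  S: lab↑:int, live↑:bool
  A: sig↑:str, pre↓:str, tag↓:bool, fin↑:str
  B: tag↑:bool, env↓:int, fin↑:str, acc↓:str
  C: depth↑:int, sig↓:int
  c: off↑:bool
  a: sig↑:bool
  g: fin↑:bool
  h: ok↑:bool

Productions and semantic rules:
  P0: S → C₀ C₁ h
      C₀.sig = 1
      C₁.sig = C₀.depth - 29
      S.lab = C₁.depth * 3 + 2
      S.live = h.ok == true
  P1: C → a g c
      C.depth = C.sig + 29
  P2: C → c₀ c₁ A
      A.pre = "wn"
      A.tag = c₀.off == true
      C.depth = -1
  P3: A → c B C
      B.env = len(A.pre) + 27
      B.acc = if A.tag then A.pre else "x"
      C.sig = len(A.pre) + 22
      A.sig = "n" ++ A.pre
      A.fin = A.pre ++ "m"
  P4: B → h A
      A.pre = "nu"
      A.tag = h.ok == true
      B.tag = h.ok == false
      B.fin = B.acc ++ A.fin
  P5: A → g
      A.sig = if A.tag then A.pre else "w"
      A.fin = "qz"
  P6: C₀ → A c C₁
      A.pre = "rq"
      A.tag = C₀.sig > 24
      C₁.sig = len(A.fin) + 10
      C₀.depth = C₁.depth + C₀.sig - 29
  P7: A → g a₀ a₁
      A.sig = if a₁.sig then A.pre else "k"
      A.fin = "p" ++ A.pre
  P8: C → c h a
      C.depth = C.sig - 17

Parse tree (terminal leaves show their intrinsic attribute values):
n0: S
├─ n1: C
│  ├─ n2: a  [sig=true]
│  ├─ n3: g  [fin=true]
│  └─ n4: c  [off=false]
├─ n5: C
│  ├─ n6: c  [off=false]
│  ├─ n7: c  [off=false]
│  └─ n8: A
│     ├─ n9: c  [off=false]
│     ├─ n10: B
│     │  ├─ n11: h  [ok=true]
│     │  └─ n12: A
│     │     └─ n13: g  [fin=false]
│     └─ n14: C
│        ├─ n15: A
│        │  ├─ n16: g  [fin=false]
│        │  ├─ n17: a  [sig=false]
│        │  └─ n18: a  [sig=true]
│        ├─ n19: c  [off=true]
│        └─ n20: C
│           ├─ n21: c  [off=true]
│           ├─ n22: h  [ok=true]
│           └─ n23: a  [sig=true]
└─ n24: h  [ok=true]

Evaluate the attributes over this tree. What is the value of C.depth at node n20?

-4

1. n1.sig = 1  [1]
2. n2.sig = true  [terminal]
3. n3.fin = true  [terminal]
4. n4.off = false  [terminal]
5. n1.depth = 30  [C.sig + 29]
6. n5.sig = 1  [C₀.depth - 29]
7. n6.off = false  [terminal]
8. n7.off = false  [terminal]
9. n8.pre = "wn"  ["wn"]
10. n8.tag = false  [c₀.off == true]
11. n9.off = false  [terminal]
12. n10.env = 29  [len(A.pre) + 27]
13. n10.acc = "x"  [if A.tag then A.pre else "x"]
14. n11.ok = true  [terminal]
15. n12.pre = "nu"  ["nu"]
16. n12.tag = true  [h.ok == true]
17. n13.fin = false  [terminal]
18. n12.sig = "nu"  [if A.tag then A.pre else "w"]
19. n12.fin = "qz"  ["qz"]
20. n10.tag = false  [h.ok == false]
21. n10.fin = "xqz"  [B.acc ++ A.fin]
22. n14.sig = 24  [len(A.pre) + 22]
23. n15.pre = "rq"  ["rq"]
24. n15.tag = false  [C₀.sig > 24]
25. n16.fin = false  [terminal]
26. n17.sig = false  [terminal]
27. n18.sig = true  [terminal]
28. n15.sig = "rq"  [if a₁.sig then A.pre else "k"]
29. n15.fin = "prq"  ["p" ++ A.pre]
30. n19.off = true  [terminal]
31. n20.sig = 13  [len(A.fin) + 10]
32. n21.off = true  [terminal]
33. n22.ok = true  [terminal]
34. n23.sig = true  [terminal]
35. n20.depth = -4  [C.sig - 17]
36. n14.depth = -9  [C₁.depth + C₀.sig - 29]
37. n8.sig = "nwn"  ["n" ++ A.pre]
38. n8.fin = "wnm"  [A.pre ++ "m"]
39. n5.depth = -1  [-1]
40. n24.ok = true  [terminal]
41. n0.lab = -1  [C₁.depth * 3 + 2]
42. n0.live = true  [h.ok == true]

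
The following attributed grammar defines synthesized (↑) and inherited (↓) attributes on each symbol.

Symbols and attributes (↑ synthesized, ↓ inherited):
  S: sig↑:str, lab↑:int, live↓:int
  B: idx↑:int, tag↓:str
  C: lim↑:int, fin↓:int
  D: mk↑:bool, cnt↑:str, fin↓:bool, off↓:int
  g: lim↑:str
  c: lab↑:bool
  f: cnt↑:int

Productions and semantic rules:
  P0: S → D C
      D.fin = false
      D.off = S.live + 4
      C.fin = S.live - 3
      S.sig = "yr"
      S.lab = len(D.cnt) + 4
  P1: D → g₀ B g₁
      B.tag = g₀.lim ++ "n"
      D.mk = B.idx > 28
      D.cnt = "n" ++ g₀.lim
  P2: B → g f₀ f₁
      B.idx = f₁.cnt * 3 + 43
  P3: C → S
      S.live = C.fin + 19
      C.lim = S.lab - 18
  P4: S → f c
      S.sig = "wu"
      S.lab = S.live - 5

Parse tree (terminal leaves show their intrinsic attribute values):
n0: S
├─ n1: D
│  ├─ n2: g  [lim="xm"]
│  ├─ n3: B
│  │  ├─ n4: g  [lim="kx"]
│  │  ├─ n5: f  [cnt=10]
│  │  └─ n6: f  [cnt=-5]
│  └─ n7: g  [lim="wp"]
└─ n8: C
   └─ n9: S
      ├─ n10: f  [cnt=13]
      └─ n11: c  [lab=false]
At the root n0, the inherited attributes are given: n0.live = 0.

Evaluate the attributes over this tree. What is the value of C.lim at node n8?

-7

1. n0.live = 0  [given at root]
2. n1.fin = false  [false]
3. n1.off = 4  [S.live + 4]
4. n2.lim = "xm"  [terminal]
5. n3.tag = "xmn"  [g₀.lim ++ "n"]
6. n4.lim = "kx"  [terminal]
7. n5.cnt = 10  [terminal]
8. n6.cnt = -5  [terminal]
9. n3.idx = 28  [f₁.cnt * 3 + 43]
10. n7.lim = "wp"  [terminal]
11. n1.mk = false  [B.idx > 28]
12. n1.cnt = "nxm"  ["n" ++ g₀.lim]
13. n8.fin = -3  [S.live - 3]
14. n9.live = 16  [C.fin + 19]
15. n10.cnt = 13  [terminal]
16. n11.lab = false  [terminal]
17. n9.sig = "wu"  ["wu"]
18. n9.lab = 11  [S.live - 5]
19. n8.lim = -7  [S.lab - 18]
20. n0.sig = "yr"  ["yr"]
21. n0.lab = 7  [len(D.cnt) + 4]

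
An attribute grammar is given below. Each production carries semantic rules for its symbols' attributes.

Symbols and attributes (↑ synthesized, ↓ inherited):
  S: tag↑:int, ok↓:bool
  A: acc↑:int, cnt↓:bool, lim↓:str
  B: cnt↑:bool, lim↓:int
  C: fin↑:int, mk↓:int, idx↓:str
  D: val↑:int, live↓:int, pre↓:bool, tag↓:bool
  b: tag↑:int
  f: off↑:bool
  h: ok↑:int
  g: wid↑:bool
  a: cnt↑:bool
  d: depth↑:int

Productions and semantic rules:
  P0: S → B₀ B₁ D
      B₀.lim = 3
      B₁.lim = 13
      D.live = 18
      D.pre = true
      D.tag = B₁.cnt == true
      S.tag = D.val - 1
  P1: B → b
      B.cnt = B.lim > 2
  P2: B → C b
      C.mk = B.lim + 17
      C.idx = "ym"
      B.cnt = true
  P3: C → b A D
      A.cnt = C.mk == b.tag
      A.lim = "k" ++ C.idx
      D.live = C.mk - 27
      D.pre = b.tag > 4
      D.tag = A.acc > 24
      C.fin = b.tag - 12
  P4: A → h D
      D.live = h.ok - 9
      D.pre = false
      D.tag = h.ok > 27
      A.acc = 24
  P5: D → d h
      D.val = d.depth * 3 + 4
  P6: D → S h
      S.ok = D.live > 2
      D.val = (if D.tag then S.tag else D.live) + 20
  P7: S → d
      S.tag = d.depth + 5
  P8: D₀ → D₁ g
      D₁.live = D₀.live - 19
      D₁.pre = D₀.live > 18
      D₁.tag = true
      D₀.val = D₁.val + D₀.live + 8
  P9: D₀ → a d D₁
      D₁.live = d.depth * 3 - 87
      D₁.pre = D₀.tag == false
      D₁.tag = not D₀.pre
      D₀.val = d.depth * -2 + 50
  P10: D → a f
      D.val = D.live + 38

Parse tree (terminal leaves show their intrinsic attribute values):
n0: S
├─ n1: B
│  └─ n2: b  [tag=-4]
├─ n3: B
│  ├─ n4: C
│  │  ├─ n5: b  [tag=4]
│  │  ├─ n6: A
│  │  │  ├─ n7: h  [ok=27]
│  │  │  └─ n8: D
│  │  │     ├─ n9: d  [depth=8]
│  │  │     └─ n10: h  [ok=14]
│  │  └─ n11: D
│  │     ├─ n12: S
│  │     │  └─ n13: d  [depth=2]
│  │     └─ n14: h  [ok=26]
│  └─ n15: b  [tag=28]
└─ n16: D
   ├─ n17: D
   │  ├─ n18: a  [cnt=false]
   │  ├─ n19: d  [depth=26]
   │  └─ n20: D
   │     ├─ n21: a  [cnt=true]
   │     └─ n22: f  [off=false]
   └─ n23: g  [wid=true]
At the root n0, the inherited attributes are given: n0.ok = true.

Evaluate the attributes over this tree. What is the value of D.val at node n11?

1. n0.ok = true  [given at root]
2. n1.lim = 3  [3]
3. n2.tag = -4  [terminal]
4. n1.cnt = true  [B.lim > 2]
5. n3.lim = 13  [13]
6. n4.mk = 30  [B.lim + 17]
7. n4.idx = "ym"  ["ym"]
8. n5.tag = 4  [terminal]
9. n6.cnt = false  [C.mk == b.tag]
10. n6.lim = "kym"  ["k" ++ C.idx]
11. n7.ok = 27  [terminal]
12. n8.live = 18  [h.ok - 9]
13. n8.pre = false  [false]
14. n8.tag = false  [h.ok > 27]
15. n9.depth = 8  [terminal]
16. n10.ok = 14  [terminal]
17. n8.val = 28  [d.depth * 3 + 4]
18. n6.acc = 24  [24]
19. n11.live = 3  [C.mk - 27]
20. n11.pre = false  [b.tag > 4]
21. n11.tag = false  [A.acc > 24]
22. n12.ok = true  [D.live > 2]
23. n13.depth = 2  [terminal]
24. n12.tag = 7  [d.depth + 5]
25. n14.ok = 26  [terminal]
26. n11.val = 23  [(if D.tag then S.tag else D.live) + 20]
27. n4.fin = -8  [b.tag - 12]
28. n15.tag = 28  [terminal]
29. n3.cnt = true  [true]
30. n16.live = 18  [18]
31. n16.pre = true  [true]
32. n16.tag = true  [B₁.cnt == true]
33. n17.live = -1  [D₀.live - 19]
34. n17.pre = false  [D₀.live > 18]
35. n17.tag = true  [true]
36. n18.cnt = false  [terminal]
37. n19.depth = 26  [terminal]
38. n20.live = -9  [d.depth * 3 - 87]
39. n20.pre = false  [D₀.tag == false]
40. n20.tag = true  [not D₀.pre]
41. n21.cnt = true  [terminal]
42. n22.off = false  [terminal]
43. n20.val = 29  [D.live + 38]
44. n17.val = -2  [d.depth * -2 + 50]
45. n23.wid = true  [terminal]
46. n16.val = 24  [D₁.val + D₀.live + 8]
47. n0.tag = 23  [D.val - 1]

23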